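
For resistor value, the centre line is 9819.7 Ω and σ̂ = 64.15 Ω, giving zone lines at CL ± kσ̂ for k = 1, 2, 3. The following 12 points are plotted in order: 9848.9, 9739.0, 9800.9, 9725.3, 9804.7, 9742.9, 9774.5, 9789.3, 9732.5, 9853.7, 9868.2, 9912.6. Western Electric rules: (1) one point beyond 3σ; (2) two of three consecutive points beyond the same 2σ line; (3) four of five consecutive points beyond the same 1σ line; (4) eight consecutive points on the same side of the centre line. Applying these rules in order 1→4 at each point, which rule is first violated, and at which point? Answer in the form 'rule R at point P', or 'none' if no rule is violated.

rule 4 at point 9

Zone of each point (C = within 1σ̂, B = 1σ̂–2σ̂, A = 2σ̂–3σ̂, * = beyond 3σ̂; sign = side of CL): 1:+C, 2:-B, 3:-C, 4:-B, 5:-C, 6:-B, 7:-C, 8:-C, 9:-B, 10:+C, 11:+C, 12:+B
Rule 4 (eight consecutive points on the same side of the centre line) is satisfied at point 9.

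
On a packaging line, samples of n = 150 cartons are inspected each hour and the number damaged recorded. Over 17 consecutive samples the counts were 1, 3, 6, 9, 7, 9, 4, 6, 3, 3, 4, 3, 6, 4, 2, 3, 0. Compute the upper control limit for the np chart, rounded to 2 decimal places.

p̄ = Σdᵢ / (k·n) = 73 / (17 × 150) = 0.02863
UCL = np̄ + 3·√(np̄(1−p̄)) = 4.2941 + 3 × √(4.2941×0.97137) = 4.2941 + 3 × 2.0423 = 10.4212

10.42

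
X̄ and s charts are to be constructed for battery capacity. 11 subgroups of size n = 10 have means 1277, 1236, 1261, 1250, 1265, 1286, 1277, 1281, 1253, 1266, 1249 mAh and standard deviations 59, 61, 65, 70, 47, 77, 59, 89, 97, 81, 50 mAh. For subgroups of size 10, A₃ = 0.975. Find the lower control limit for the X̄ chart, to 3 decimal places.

X̄̄ = (1277 + 1236 + 1261 + 1250 + 1265 + 1286 + 1277 + 1281 + 1253 + 1266 + 1249) / 11 = 1263.7273
s̄ = (59 + 61 + 65 + 70 + 47 + 77 + 59 + 89 + 97 + 81 + 50) / 11 = 68.6364
LCL = X̄̄ − A₃·s̄ = 1263.7273 − 0.975 × 68.6364 = 1196.8068

1196.807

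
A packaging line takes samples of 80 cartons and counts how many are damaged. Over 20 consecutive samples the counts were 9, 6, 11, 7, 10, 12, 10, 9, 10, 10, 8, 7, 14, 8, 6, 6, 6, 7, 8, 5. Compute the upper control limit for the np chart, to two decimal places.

16.70

p̄ = Σdᵢ / (k·n) = 169 / (20 × 80) = 0.10562
UCL = np̄ + 3·√(np̄(1−p̄)) = 8.4500 + 3 × √(8.4500×0.89438) = 8.4500 + 3 × 2.7491 = 16.6973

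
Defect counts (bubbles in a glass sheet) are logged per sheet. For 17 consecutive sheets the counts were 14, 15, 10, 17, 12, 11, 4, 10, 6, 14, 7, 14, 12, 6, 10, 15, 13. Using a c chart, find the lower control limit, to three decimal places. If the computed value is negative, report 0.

1.147

c̄ = (14 + 15 + 10 + 17 + 12 + 11 + 4 + 10 + 6 + 14 + 7 + 14 + 12 + 6 + 10 + 15 + 13) / 17 = 190 / 17 = 11.1765
LCL = c̄ − 3√c̄ = 11.1765 − 3 × 3.3431 = 1.1471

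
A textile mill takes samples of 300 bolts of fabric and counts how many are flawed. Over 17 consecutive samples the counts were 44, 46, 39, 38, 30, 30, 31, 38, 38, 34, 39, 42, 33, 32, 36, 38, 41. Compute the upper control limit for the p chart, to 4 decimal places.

p̄ = Σdᵢ / (k·n) = 629 / (17 × 300) = 0.12333
UCL = p̄ + 3·√(p̄(1−p̄)/n) = 0.12333 + 3 × √(0.12333×0.87667/300) = 0.12333 + 3 × 0.01898 = 0.18029

0.1803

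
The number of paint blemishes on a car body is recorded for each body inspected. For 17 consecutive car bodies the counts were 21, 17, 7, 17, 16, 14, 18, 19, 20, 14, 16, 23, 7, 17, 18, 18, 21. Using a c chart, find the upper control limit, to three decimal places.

28.887

c̄ = (21 + 17 + 7 + 17 + 16 + 14 + 18 + 19 + 20 + 14 + 16 + 23 + 7 + 17 + 18 + 18 + 21) / 17 = 283 / 17 = 16.6471
UCL = c̄ + 3√c̄ = 16.6471 + 3 × √16.6471 = 16.6471 + 3 × 4.0801 = 28.8873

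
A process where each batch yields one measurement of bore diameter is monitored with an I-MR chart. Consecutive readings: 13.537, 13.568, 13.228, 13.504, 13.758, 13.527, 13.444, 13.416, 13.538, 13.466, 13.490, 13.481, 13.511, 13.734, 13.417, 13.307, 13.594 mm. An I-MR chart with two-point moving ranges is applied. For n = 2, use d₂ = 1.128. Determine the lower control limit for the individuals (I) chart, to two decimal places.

13.10

X̄ = (13.537 + 13.568 + 13.228 + 13.504 + 13.758 + 13.527 + 13.444 + 13.416 + 13.538 + 13.466 + 13.490 + 13.481 + 13.511 + 13.734 + 13.417 + 13.307 + 13.594) / 17 = 13.5012
Moving ranges: 0.031, 0.340, 0.276, 0.254, 0.231, 0.083, 0.028, 0.122, 0.072, 0.024, 0.009, 0.030, 0.223, 0.317, 0.110, 0.287; M̄R̄ = 2.4370 / 16 = 0.1523
LCL = X̄ − 3·M̄R̄/d₂ = 13.5012 − 3 × 0.1523 / 1.128 = 13.0961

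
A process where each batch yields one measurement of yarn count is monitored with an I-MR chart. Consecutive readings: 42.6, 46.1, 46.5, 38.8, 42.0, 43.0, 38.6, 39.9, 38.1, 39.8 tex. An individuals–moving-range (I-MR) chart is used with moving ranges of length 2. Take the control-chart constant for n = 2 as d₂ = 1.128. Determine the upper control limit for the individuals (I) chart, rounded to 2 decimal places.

X̄ = (42.6 + 46.1 + 46.5 + 38.8 + 42.0 + 43.0 + 38.6 + 39.9 + 38.1 + 39.8) / 10 = 41.5400
Moving ranges: 3.5, 0.4, 7.7, 3.2, 1.0, 4.4, 1.3, 1.8, 1.7; M̄R̄ = 25.0000 / 9 = 2.7778
UCL = X̄ + 3·M̄R̄/d₂ = 41.5400 + 3 × 2.7778 / 1.128 = 48.9277

48.93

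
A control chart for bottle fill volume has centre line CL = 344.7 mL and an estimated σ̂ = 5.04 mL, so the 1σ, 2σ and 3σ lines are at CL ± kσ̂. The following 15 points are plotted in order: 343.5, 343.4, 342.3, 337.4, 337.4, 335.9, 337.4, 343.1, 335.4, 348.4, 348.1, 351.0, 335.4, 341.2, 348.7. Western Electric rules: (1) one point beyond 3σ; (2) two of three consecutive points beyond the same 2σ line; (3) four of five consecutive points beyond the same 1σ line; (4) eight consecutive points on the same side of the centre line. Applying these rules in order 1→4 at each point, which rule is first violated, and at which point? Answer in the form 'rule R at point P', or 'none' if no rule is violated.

rule 3 at point 7

Zone of each point (C = within 1σ̂, B = 1σ̂–2σ̂, A = 2σ̂–3σ̂, * = beyond 3σ̂; sign = side of CL): 1:-C, 2:-C, 3:-C, 4:-B, 5:-B, 6:-B, 7:-B, 8:-C, 9:-B, 10:+C, 11:+C, 12:+B, 13:-B, 14:-C, 15:+C
Rule 3 (four of five consecutive points beyond the same 1σ limit) is satisfied at point 7.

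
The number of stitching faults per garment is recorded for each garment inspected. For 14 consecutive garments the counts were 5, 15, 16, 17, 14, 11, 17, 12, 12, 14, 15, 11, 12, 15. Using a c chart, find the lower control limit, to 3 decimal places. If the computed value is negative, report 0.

c̄ = (5 + 15 + 16 + 17 + 14 + 11 + 17 + 12 + 12 + 14 + 15 + 11 + 12 + 15) / 14 = 186 / 14 = 13.2857
LCL = c̄ − 3√c̄ = 13.2857 − 3 × 3.6450 = 2.3508

2.351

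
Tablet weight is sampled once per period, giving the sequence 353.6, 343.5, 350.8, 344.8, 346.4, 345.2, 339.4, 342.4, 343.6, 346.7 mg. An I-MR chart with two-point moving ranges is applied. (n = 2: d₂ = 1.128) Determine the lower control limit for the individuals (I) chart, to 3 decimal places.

334.027

X̄ = (353.6 + 343.5 + 350.8 + 344.8 + 346.4 + 345.2 + 339.4 + 342.4 + 343.6 + 346.7) / 10 = 345.6400
Moving ranges: 10.1, 7.3, 6.0, 1.6, 1.2, 5.8, 3.0, 1.2, 3.1; M̄R̄ = 39.3000 / 9 = 4.3667
LCL = X̄ − 3·M̄R̄/d₂ = 345.6400 − 3 × 4.3667 / 1.128 = 334.0265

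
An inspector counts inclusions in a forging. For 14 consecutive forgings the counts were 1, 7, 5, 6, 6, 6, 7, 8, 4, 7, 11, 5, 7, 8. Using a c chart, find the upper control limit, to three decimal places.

13.807

c̄ = (1 + 7 + 5 + 6 + 6 + 6 + 7 + 8 + 4 + 7 + 11 + 5 + 7 + 8) / 14 = 88 / 14 = 6.2857
UCL = c̄ + 3√c̄ = 6.2857 + 3 × √6.2857 = 6.2857 + 3 × 2.5071 = 13.8071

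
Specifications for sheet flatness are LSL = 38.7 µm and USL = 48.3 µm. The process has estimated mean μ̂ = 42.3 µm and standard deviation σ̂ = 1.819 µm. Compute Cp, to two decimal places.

0.88

Cp = (USL − LSL) / (6σ̂) = (48.3 − 38.7) / (6 × 1.819) = 9.6000 / 10.9140 = 0.8796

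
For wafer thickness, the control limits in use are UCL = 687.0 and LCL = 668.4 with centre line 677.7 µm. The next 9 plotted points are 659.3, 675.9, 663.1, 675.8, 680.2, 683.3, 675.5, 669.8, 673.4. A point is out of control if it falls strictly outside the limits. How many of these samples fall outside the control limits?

2

Compare each point to [668.4, 687.0]: sample 1 = 659.3 < LCL; sample 3 = 663.1 < LCL.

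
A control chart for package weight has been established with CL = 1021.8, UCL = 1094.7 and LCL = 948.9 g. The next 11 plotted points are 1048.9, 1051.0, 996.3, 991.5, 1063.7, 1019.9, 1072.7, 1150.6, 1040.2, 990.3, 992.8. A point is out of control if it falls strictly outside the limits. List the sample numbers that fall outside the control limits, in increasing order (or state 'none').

Compare each point to [948.9, 1094.7]: sample 8 = 1150.6 > UCL.

8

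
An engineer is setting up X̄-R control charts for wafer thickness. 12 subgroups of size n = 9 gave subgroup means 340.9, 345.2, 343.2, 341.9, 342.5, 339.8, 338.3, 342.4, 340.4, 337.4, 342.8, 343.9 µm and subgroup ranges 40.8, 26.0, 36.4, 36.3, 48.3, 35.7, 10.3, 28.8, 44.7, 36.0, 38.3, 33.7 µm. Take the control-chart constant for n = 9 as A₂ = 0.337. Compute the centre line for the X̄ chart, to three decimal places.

X̄̄ = (340.9 + 345.2 + 343.2 + 341.9 + 342.5 + 339.8 + 338.3 + 342.4 + 340.4 + 337.4 + 342.8 + 343.9) / 12 = 4098.7000 / 12 = 341.5583
CL = X̄̄ = 341.5583

341.558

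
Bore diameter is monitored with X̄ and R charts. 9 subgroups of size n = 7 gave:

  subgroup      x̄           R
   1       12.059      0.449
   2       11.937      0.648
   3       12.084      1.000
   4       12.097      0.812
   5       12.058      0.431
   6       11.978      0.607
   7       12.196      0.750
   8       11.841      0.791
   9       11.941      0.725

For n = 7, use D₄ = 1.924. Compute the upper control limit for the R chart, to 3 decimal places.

R̄ = (0.449 + 0.648 + 1.000 + 0.812 + 0.431 + 0.607 + 0.750 + 0.791 + 0.725) / 9 = 6.2130 / 9 = 0.6903
UCL_R = D₄·R̄ = 1.924 × 0.6903 = 1.3282

1.328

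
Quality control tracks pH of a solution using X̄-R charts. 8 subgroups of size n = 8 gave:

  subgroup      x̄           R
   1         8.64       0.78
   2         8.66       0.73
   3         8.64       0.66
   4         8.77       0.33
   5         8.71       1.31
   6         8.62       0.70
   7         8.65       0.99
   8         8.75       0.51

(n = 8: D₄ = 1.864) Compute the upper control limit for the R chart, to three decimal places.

R̄ = (0.78 + 0.73 + 0.66 + 0.33 + 1.31 + 0.70 + 0.99 + 0.51) / 8 = 6.0100 / 8 = 0.7512
UCL_R = D₄·R̄ = 1.864 × 0.7512 = 1.4003

1.400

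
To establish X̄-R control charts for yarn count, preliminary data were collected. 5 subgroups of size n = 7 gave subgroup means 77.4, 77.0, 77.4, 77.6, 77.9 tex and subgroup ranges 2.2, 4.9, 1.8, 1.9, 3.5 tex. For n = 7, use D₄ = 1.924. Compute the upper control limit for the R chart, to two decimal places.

R̄ = (2.2 + 4.9 + 1.8 + 1.9 + 3.5) / 5 = 14.3000 / 5 = 2.8600
UCL_R = D₄·R̄ = 1.924 × 2.8600 = 5.5026

5.50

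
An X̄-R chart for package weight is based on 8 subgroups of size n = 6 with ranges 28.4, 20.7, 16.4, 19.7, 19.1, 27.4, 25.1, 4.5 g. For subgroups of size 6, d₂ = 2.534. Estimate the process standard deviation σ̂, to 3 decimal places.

7.957

R̄ = (28.4 + 20.7 + 16.4 + 19.7 + 19.1 + 27.4 + 25.1 + 4.5) / 8 = 20.1625
σ̂ = R̄ / d₂ = 20.1625 / 2.534 = 7.9568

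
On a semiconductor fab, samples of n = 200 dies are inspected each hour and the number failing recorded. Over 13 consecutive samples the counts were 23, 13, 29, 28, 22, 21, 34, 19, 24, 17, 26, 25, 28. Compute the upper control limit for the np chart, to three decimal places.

p̄ = Σdᵢ / (k·n) = 309 / (13 × 200) = 0.11885
UCL = np̄ + 3·√(np̄(1−p̄)) = 23.7692 + 3 × √(23.7692×0.88115) = 23.7692 + 3 × 4.5765 = 37.4987

37.499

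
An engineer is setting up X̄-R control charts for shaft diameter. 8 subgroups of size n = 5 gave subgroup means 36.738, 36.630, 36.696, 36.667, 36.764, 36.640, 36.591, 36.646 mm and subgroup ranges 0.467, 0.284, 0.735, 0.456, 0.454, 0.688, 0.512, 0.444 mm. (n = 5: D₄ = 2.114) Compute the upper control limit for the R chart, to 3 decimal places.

R̄ = (0.467 + 0.284 + 0.735 + 0.456 + 0.454 + 0.688 + 0.512 + 0.444) / 8 = 4.0400 / 8 = 0.5050
UCL_R = D₄·R̄ = 2.114 × 0.5050 = 1.0676

1.068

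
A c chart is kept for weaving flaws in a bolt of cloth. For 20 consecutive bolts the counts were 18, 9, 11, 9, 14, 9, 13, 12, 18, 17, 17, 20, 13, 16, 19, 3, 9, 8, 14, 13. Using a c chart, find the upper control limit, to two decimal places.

23.96

c̄ = (18 + 9 + 11 + 9 + 14 + 9 + 13 + 12 + 18 + 17 + 17 + 20 + 13 + 16 + 19 + 3 + 9 + 8 + 14 + 13) / 20 = 262 / 20 = 13.1000
UCL = c̄ + 3√c̄ = 13.1000 + 3 × √13.1000 = 13.1000 + 3 × 3.6194 = 23.9582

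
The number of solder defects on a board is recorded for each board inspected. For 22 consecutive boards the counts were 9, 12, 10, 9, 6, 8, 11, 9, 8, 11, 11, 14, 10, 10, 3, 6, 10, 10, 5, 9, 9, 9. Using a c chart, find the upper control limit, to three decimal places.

c̄ = (9 + 12 + 10 + 9 + 6 + 8 + 11 + 9 + 8 + 11 + 11 + 14 + 10 + 10 + 3 + 6 + 10 + 10 + 5 + 9 + 9 + 9) / 22 = 199 / 22 = 9.0455
UCL = c̄ + 3√c̄ = 9.0455 + 3 × √9.0455 = 9.0455 + 3 × 3.0076 = 18.0682

18.068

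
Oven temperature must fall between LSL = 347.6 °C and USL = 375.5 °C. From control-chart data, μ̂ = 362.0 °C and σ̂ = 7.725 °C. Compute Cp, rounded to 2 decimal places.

0.60

Cp = (USL − LSL) / (6σ̂) = (375.5 − 347.6) / (6 × 7.725) = 27.9000 / 46.3500 = 0.6019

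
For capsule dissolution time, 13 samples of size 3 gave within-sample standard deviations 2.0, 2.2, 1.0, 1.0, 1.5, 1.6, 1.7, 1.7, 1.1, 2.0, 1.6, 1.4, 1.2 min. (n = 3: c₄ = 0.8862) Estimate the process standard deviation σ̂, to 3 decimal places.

s̄ = (2.0 + 2.2 + 1.0 + 1.0 + 1.5 + 1.6 + 1.7 + 1.7 + 1.1 + 2.0 + 1.6 + 1.4 + 1.2) / 13 = 1.5385
σ̂ = s̄ / c₄ = 1.5385 / 0.8862 = 1.7360

1.736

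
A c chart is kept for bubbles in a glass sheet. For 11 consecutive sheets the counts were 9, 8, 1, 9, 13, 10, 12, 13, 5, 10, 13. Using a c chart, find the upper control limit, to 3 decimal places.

18.544

c̄ = (9 + 8 + 1 + 9 + 13 + 10 + 12 + 13 + 5 + 10 + 13) / 11 = 103 / 11 = 9.3636
UCL = c̄ + 3√c̄ = 9.3636 + 3 × √9.3636 = 9.3636 + 3 × 3.0600 = 18.5437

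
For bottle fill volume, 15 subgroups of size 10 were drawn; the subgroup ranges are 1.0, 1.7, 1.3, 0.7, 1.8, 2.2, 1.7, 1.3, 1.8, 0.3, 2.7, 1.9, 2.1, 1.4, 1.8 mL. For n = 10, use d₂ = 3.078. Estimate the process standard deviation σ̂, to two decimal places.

0.51

R̄ = (1.0 + 1.7 + 1.3 + 0.7 + 1.8 + 2.2 + 1.7 + 1.3 + 1.8 + 0.3 + 2.7 + 1.9 + 2.1 + 1.4 + 1.8) / 15 = 1.5800
σ̂ = R̄ / d₂ = 1.5800 / 3.078 = 0.5133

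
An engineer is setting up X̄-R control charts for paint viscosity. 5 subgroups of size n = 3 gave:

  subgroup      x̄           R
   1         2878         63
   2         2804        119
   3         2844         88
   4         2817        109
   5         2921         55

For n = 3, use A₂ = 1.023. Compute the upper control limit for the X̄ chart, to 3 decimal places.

2941.596

X̄̄ = (2878 + 2804 + 2844 + 2817 + 2921) / 5 = 14264.0000 / 5 = 2852.8000
R̄ = (63 + 119 + 88 + 109 + 55) / 5 = 434.0000 / 5 = 86.8000
UCL = X̄̄ + A₂·R̄ = 2852.8000 + 1.023 × 86.8000 = 2941.5964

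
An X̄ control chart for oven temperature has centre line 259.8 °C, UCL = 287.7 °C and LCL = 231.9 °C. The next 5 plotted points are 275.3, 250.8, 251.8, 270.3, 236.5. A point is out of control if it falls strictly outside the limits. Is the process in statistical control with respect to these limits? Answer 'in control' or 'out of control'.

All 5 points lie within [231.9, 287.7].

in control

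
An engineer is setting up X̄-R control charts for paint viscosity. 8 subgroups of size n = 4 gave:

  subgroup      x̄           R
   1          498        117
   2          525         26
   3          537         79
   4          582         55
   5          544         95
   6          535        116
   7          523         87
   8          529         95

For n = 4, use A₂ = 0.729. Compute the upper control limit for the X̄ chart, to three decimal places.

595.179

X̄̄ = (498 + 525 + 537 + 582 + 544 + 535 + 523 + 529) / 8 = 4273.0000 / 8 = 534.1250
R̄ = (117 + 26 + 79 + 55 + 95 + 116 + 87 + 95) / 8 = 670.0000 / 8 = 83.7500
UCL = X̄̄ + A₂·R̄ = 534.1250 + 0.729 × 83.7500 = 595.1788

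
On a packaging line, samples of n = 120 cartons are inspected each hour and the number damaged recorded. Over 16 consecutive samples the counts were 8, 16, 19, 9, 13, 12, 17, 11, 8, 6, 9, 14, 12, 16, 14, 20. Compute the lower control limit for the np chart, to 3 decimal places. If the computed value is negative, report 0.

p̄ = Σdᵢ / (k·n) = 204 / (16 × 120) = 0.10625
LCL = np̄ − 3·√(np̄(1−p̄)) = 12.7500 − 3 × 3.3757 = 2.6229

2.623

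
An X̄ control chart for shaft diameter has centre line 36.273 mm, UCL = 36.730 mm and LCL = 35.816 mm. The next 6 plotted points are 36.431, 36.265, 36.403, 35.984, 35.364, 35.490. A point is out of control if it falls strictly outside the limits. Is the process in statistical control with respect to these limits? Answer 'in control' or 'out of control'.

out of control

Compare each point to [35.816, 36.730]: sample 5 = 35.364 < LCL; sample 6 = 35.490 < LCL.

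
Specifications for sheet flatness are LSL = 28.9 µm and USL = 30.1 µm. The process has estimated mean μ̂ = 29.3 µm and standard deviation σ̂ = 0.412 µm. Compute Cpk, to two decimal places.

0.32

Cpu = (USL − μ̂) / (3σ̂) = (30.1 − 29.3) / (3 × 0.412) = 0.6472; Cpl = (μ̂ − LSL) / (3σ̂) = (29.3 − 28.9) / (3 × 0.412) = 0.3236; Cpk = min(Cpu, Cpl) = 0.3236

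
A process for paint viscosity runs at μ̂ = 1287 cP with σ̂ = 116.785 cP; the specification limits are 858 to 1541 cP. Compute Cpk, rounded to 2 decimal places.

Cpu = (USL − μ̂) / (3σ̂) = (1541 − 1287) / (3 × 116.785) = 0.7250; Cpl = (μ̂ − LSL) / (3σ̂) = (1287 − 858) / (3 × 116.785) = 1.2245; Cpk = min(Cpu, Cpl) = 0.7250

0.72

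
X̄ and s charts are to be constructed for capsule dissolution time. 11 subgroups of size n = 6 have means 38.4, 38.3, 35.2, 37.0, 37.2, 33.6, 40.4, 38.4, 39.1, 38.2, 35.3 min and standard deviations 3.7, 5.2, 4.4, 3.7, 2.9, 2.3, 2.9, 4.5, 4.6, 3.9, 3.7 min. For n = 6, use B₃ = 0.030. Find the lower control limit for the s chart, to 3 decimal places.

s̄ = (3.7 + 5.2 + 4.4 + 3.7 + 2.9 + 2.3 + 2.9 + 4.5 + 4.6 + 3.9 + 3.7) / 11 = 3.8000
LCL_s = B₃·s̄ = 0.030 × 3.8000 = 0.1140

0.114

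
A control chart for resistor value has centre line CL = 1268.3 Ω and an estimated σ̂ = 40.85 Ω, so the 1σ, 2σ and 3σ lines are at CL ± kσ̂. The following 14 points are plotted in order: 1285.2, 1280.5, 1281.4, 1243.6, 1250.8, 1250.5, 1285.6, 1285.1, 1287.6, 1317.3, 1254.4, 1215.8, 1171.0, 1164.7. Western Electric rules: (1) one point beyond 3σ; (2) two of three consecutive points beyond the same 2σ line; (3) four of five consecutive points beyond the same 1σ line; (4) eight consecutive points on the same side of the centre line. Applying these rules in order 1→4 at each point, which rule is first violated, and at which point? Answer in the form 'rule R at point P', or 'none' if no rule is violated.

Zone of each point (C = within 1σ̂, B = 1σ̂–2σ̂, A = 2σ̂–3σ̂, * = beyond 3σ̂; sign = side of CL): 1:+C, 2:+C, 3:+C, 4:-C, 5:-C, 6:-C, 7:+C, 8:+C, 9:+C, 10:+B, 11:-C, 12:-B, 13:-A, 14:-A
Rule 2 (two of three consecutive points beyond the same 2σ limit) is satisfied at point 14.

rule 2 at point 14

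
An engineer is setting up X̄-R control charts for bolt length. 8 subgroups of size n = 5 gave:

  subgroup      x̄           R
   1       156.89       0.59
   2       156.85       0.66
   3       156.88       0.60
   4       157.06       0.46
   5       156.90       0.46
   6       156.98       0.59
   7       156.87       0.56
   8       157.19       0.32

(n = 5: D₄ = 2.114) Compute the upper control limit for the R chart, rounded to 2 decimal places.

1.12

R̄ = (0.59 + 0.66 + 0.60 + 0.46 + 0.46 + 0.59 + 0.56 + 0.32) / 8 = 4.2400 / 8 = 0.5300
UCL_R = D₄·R̄ = 2.114 × 0.5300 = 1.1204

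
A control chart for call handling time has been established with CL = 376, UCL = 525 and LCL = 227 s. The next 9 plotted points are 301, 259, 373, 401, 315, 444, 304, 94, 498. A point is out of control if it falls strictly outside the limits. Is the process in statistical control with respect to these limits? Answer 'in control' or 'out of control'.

out of control

Compare each point to [227, 525]: sample 8 = 94 < LCL.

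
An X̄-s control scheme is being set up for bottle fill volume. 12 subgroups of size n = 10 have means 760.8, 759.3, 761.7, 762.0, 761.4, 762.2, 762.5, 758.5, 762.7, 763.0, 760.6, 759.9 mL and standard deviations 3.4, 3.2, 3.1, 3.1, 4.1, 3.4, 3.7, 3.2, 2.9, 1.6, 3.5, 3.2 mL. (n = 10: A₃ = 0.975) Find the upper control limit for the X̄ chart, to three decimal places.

764.337

X̄̄ = (760.8 + 759.3 + 761.7 + 762.0 + 761.4 + 762.2 + 762.5 + 758.5 + 762.7 + 763.0 + 760.6 + 759.9) / 12 = 761.2167
s̄ = (3.4 + 3.2 + 3.1 + 3.1 + 4.1 + 3.4 + 3.7 + 3.2 + 2.9 + 1.6 + 3.5 + 3.2) / 12 = 3.2000
UCL = X̄̄ + A₃·s̄ = 761.2167 + 0.975 × 3.2000 = 764.3367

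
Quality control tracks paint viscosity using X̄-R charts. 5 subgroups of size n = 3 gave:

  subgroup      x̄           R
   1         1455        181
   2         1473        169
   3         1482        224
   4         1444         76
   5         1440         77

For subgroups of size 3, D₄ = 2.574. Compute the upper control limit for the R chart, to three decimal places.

374.260

R̄ = (181 + 169 + 224 + 76 + 77) / 5 = 727.0000 / 5 = 145.4000
UCL_R = D₄·R̄ = 2.574 × 145.4000 = 374.2596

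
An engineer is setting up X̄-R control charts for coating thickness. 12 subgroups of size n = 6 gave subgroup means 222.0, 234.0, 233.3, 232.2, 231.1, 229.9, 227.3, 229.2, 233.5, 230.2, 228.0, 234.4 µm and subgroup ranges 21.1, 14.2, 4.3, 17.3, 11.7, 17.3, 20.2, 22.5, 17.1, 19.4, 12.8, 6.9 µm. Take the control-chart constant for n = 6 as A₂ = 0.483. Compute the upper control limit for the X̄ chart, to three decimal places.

X̄̄ = (222.0 + 234.0 + 233.3 + 232.2 + 231.1 + 229.9 + 227.3 + 229.2 + 233.5 + 230.2 + 228.0 + 234.4) / 12 = 2765.1000 / 12 = 230.4250
R̄ = (21.1 + 14.2 + 4.3 + 17.3 + 11.7 + 17.3 + 20.2 + 22.5 + 17.1 + 19.4 + 12.8 + 6.9) / 12 = 184.8000 / 12 = 15.4000
UCL = X̄̄ + A₂·R̄ = 230.4250 + 0.483 × 15.4000 = 237.8632

237.863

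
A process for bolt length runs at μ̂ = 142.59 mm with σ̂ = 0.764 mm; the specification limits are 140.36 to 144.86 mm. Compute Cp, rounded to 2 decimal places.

Cp = (USL − LSL) / (6σ̂) = (144.86 − 140.36) / (6 × 0.764) = 4.5000 / 4.5840 = 0.9817

0.98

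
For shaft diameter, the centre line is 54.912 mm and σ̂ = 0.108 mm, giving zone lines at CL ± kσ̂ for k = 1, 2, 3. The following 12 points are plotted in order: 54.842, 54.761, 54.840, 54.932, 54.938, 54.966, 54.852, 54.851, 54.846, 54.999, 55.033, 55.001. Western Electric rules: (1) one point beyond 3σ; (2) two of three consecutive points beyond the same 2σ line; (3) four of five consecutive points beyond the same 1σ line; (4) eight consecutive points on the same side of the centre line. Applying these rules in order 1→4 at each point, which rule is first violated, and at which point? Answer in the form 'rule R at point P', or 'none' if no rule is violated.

Zone of each point (C = within 1σ̂, B = 1σ̂–2σ̂, A = 2σ̂–3σ̂, * = beyond 3σ̂; sign = side of CL): 1:-C, 2:-B, 3:-C, 4:+C, 5:+C, 6:+C, 7:-C, 8:-C, 9:-C, 10:+C, 11:+B, 12:+C
No rule fires across all 12 points.

none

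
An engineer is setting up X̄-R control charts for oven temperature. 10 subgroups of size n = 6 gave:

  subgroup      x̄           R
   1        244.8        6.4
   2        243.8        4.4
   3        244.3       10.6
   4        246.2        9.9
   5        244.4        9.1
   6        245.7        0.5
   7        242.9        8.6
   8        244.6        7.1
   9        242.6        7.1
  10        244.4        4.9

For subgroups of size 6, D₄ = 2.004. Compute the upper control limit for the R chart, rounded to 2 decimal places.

13.75

R̄ = (6.4 + 4.4 + 10.6 + 9.9 + 9.1 + 0.5 + 8.6 + 7.1 + 7.1 + 4.9) / 10 = 68.6000 / 10 = 6.8600
UCL_R = D₄·R̄ = 2.004 × 6.8600 = 13.7474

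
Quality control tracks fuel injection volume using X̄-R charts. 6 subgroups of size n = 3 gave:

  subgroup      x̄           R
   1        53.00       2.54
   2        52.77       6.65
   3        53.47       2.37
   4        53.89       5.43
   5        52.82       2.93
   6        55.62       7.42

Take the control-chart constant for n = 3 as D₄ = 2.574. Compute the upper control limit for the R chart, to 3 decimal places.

R̄ = (2.54 + 6.65 + 2.37 + 5.43 + 2.93 + 7.42) / 6 = 27.3400 / 6 = 4.5567
UCL_R = D₄·R̄ = 2.574 × 4.5567 = 11.7289

11.729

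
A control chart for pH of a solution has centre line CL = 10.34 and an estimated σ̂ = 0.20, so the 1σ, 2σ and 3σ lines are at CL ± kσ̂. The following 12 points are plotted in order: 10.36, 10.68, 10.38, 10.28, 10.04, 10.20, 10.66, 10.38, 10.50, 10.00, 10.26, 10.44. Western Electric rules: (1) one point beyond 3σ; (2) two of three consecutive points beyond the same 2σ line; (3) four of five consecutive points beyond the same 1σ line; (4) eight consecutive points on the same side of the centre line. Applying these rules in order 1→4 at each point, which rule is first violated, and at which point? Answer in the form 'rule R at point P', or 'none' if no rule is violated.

Zone of each point (C = within 1σ̂, B = 1σ̂–2σ̂, A = 2σ̂–3σ̂, * = beyond 3σ̂; sign = side of CL): 1:+C, 2:+B, 3:+C, 4:-C, 5:-B, 6:-C, 7:+B, 8:+C, 9:+C, 10:-B, 11:-C, 12:+C
No rule fires across all 12 points.

none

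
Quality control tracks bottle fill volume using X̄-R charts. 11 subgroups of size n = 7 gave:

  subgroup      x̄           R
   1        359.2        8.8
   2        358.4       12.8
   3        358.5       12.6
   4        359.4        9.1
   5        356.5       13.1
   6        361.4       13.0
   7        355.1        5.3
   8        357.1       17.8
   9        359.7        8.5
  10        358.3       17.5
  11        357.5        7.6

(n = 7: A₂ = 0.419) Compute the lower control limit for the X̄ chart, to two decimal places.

353.48

X̄̄ = (359.2 + 358.4 + 358.5 + 359.4 + 356.5 + 361.4 + 355.1 + 357.1 + 359.7 + 358.3 + 357.5) / 11 = 3941.1000 / 11 = 358.2818
R̄ = (8.8 + 12.8 + 12.6 + 9.1 + 13.1 + 13.0 + 5.3 + 17.8 + 8.5 + 17.5 + 7.6) / 11 = 126.1000 / 11 = 11.4636
LCL = X̄̄ − A₂·R̄ = 358.2818 − 0.419 × 11.4636 = 353.4786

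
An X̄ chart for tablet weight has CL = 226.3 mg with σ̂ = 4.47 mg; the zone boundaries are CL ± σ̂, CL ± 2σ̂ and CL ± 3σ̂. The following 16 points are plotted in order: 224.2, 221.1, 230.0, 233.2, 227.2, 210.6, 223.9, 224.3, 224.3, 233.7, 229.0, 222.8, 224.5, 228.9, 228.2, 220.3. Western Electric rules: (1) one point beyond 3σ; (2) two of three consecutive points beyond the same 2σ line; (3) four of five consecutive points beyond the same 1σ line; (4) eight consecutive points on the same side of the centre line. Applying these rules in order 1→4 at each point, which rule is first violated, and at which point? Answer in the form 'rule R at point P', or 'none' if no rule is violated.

rule 1 at point 6

Zone of each point (C = within 1σ̂, B = 1σ̂–2σ̂, A = 2σ̂–3σ̂, * = beyond 3σ̂; sign = side of CL): 1:-C, 2:-B, 3:+C, 4:+B, 5:+C, 6:-*, 7:-C, 8:-C, 9:-C, 10:+B, 11:+C, 12:-C, 13:-C, 14:+C, 15:+C, 16:-B
Rule 1 (one point beyond the 3σ limits) is satisfied at point 6.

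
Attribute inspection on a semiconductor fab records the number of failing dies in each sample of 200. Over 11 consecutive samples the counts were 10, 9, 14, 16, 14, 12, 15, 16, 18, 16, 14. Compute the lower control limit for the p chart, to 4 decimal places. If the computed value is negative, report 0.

p̄ = Σdᵢ / (k·n) = 154 / (11 × 200) = 0.07000
LCL = p̄ − 3·√(p̄(1−p̄)/n) = 0.07000 − 3 × 0.01804 = 0.01588

0.0159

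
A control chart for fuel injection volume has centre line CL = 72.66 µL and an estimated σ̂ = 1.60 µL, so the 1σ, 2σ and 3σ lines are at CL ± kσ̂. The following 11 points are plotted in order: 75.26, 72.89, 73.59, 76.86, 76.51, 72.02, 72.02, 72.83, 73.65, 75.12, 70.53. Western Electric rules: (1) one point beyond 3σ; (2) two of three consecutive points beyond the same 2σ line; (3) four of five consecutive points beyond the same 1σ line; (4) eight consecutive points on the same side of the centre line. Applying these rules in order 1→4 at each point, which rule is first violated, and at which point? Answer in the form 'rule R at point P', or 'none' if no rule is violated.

rule 2 at point 5

Zone of each point (C = within 1σ̂, B = 1σ̂–2σ̂, A = 2σ̂–3σ̂, * = beyond 3σ̂; sign = side of CL): 1:+B, 2:+C, 3:+C, 4:+A, 5:+A, 6:-C, 7:-C, 8:+C, 9:+C, 10:+B, 11:-B
Rule 2 (two of three consecutive points beyond the same 2σ limit) is satisfied at point 5.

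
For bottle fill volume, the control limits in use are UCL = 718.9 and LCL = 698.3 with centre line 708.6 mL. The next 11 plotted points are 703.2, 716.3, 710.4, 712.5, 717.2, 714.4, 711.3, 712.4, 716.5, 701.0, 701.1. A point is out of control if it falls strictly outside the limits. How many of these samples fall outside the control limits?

0

All 11 points lie within [698.3, 718.9].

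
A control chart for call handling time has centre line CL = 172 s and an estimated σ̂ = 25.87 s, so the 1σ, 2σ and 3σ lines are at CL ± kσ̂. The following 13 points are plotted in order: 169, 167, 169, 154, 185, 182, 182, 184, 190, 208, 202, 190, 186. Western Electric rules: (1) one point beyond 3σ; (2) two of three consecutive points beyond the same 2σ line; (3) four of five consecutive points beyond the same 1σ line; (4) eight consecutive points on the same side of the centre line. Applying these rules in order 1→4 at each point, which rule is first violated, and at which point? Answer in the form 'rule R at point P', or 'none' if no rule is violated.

Zone of each point (C = within 1σ̂, B = 1σ̂–2σ̂, A = 2σ̂–3σ̂, * = beyond 3σ̂; sign = side of CL): 1:-C, 2:-C, 3:-C, 4:-C, 5:+C, 6:+C, 7:+C, 8:+C, 9:+C, 10:+B, 11:+B, 12:+C, 13:+C
Rule 4 (eight consecutive points on the same side of the centre line) is satisfied at point 12.

rule 4 at point 12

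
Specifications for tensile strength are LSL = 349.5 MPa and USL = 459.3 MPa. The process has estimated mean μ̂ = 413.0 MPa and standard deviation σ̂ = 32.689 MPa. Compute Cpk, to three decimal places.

Cpu = (USL − μ̂) / (3σ̂) = (459.3 − 413.0) / (3 × 32.689) = 0.4721; Cpl = (μ̂ − LSL) / (3σ̂) = (413.0 − 349.5) / (3 × 32.689) = 0.6475; Cpk = min(Cpu, Cpl) = 0.4721

0.472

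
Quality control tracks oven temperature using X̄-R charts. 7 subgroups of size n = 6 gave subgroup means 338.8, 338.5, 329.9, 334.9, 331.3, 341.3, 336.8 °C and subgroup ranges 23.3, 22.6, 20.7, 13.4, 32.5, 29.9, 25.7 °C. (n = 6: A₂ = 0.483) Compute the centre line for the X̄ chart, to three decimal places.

335.929

X̄̄ = (338.8 + 338.5 + 329.9 + 334.9 + 331.3 + 341.3 + 336.8) / 7 = 2351.5000 / 7 = 335.9286
CL = X̄̄ = 335.9286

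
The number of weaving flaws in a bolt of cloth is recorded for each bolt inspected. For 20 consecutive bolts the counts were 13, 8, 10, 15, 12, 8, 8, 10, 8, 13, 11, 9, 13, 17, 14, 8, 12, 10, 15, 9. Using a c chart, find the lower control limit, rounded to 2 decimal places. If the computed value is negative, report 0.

c̄ = (13 + 8 + 10 + 15 + 12 + 8 + 8 + 10 + 8 + 13 + 11 + 9 + 13 + 17 + 14 + 8 + 12 + 10 + 15 + 9) / 20 = 223 / 20 = 11.1500
LCL = c̄ − 3√c̄ = 11.1500 − 3 × 3.3392 = 1.1325

1.13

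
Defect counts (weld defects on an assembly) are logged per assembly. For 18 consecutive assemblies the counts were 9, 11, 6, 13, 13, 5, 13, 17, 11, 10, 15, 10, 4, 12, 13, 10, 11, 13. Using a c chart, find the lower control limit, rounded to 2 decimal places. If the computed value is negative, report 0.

c̄ = (9 + 11 + 6 + 13 + 13 + 5 + 13 + 17 + 11 + 10 + 15 + 10 + 4 + 12 + 13 + 10 + 11 + 13) / 18 = 196 / 18 = 10.8889
LCL = c̄ − 3√c̄ = 10.8889 − 3 × 3.2998 = 0.9894

0.99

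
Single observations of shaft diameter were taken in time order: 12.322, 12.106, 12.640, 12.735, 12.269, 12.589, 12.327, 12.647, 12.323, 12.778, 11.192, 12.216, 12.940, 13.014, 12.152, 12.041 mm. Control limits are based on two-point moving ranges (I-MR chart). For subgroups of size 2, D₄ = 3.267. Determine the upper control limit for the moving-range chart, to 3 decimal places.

Moving ranges: 0.216, 0.534, 0.095, 0.466, 0.320, 0.262, 0.320, 0.324, 0.455, 1.586, 1.024, 0.724, 0.074, 0.862, 0.111; M̄R̄ = 7.3730 / 15 = 0.4915
UCL_MR = D₄·M̄R̄ = 3.267 × 0.4915 = 1.6058

1.606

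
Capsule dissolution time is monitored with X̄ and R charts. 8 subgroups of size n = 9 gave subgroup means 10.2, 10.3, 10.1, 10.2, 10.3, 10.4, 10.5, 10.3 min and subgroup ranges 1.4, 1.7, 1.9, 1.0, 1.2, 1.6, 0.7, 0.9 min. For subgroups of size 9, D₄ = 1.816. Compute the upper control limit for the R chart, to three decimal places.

R̄ = (1.4 + 1.7 + 1.9 + 1.0 + 1.2 + 1.6 + 0.7 + 0.9) / 8 = 10.4000 / 8 = 1.3000
UCL_R = D₄·R̄ = 1.816 × 1.3000 = 2.3608

2.361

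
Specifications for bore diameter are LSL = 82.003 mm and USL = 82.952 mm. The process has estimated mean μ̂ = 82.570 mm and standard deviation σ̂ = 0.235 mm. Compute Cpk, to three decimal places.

Cpu = (USL − μ̂) / (3σ̂) = (82.952 − 82.570) / (3 × 0.235) = 0.5418; Cpl = (μ̂ − LSL) / (3σ̂) = (82.570 − 82.003) / (3 × 0.235) = 0.8043; Cpk = min(Cpu, Cpl) = 0.5418

0.542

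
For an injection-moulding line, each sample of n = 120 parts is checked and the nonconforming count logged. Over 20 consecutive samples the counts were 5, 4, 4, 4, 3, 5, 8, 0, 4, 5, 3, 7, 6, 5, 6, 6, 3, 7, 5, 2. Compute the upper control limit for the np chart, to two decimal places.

p̄ = Σdᵢ / (k·n) = 92 / (20 × 120) = 0.03833
UCL = np̄ + 3·√(np̄(1−p̄)) = 4.6000 + 3 × √(4.6000×0.96167) = 4.6000 + 3 × 2.1033 = 10.9098

10.91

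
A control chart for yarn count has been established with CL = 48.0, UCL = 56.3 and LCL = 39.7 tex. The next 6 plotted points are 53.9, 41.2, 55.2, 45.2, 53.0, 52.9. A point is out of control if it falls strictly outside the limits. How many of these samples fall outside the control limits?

0

All 6 points lie within [39.7, 56.3].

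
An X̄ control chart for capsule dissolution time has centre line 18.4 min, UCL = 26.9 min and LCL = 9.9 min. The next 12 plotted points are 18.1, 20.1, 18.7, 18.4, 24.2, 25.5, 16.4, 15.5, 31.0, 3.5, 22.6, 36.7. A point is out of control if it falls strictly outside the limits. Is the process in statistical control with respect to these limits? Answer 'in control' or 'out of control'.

Compare each point to [9.9, 26.9]: sample 9 = 31.0 > UCL; sample 10 = 3.5 < LCL; sample 12 = 36.7 > UCL.

out of control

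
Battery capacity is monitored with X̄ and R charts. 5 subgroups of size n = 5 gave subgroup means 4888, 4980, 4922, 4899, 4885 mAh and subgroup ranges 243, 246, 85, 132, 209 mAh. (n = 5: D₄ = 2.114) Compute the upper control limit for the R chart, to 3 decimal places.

386.862

R̄ = (243 + 246 + 85 + 132 + 209) / 5 = 915.0000 / 5 = 183.0000
UCL_R = D₄·R̄ = 2.114 × 183.0000 = 386.8620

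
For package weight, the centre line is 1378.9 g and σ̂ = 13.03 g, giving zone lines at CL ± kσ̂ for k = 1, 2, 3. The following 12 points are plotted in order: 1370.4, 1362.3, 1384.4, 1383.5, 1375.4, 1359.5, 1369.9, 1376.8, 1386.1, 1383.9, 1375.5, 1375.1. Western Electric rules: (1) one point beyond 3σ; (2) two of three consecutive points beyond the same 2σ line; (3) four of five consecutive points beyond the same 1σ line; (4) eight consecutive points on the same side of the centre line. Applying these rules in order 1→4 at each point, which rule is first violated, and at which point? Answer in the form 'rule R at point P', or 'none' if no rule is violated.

none

Zone of each point (C = within 1σ̂, B = 1σ̂–2σ̂, A = 2σ̂–3σ̂, * = beyond 3σ̂; sign = side of CL): 1:-C, 2:-B, 3:+C, 4:+C, 5:-C, 6:-B, 7:-C, 8:-C, 9:+C, 10:+C, 11:-C, 12:-C
No rule fires across all 12 points.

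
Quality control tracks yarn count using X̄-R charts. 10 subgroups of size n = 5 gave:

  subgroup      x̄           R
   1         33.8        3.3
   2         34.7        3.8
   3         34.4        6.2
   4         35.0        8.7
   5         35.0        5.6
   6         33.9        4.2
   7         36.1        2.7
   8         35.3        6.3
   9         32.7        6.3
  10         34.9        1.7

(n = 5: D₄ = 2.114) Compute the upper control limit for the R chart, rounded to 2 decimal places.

10.32

R̄ = (3.3 + 3.8 + 6.2 + 8.7 + 5.6 + 4.2 + 2.7 + 6.3 + 6.3 + 1.7) / 10 = 48.8000 / 10 = 4.8800
UCL_R = D₄·R̄ = 2.114 × 4.8800 = 10.3163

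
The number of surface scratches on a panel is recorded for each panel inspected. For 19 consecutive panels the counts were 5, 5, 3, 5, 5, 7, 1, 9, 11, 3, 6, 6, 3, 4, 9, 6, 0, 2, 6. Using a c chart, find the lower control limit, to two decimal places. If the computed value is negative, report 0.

0.00

c̄ = (5 + 5 + 3 + 5 + 5 + 7 + 1 + 9 + 11 + 3 + 6 + 6 + 3 + 4 + 9 + 6 + 0 + 2 + 6) / 19 = 96 / 19 = 5.0526
LCL = c̄ − 3√c̄ = 5.0526 − 3 × 2.2478 = -1.6908 → 0 (cannot be negative)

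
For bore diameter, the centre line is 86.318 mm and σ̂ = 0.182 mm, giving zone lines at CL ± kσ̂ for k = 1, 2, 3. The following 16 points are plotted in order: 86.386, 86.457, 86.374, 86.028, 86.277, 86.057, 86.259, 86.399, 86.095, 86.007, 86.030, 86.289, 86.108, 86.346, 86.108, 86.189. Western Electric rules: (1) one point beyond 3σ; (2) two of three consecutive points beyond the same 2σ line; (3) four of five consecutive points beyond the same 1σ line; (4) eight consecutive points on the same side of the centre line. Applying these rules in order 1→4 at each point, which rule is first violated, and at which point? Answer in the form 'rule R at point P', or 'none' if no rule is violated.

Zone of each point (C = within 1σ̂, B = 1σ̂–2σ̂, A = 2σ̂–3σ̂, * = beyond 3σ̂; sign = side of CL): 1:+C, 2:+C, 3:+C, 4:-B, 5:-C, 6:-B, 7:-C, 8:+C, 9:-B, 10:-B, 11:-B, 12:-C, 13:-B, 14:+C, 15:-B, 16:-C
Rule 3 (four of five consecutive points beyond the same 1σ limit) is satisfied at point 13.

rule 3 at point 13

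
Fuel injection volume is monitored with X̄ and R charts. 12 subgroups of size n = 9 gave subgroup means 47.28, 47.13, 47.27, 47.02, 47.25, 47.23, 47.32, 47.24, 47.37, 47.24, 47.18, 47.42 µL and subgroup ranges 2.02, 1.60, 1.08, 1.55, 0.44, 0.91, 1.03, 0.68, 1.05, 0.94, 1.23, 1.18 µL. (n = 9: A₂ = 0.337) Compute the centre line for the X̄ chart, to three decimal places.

X̄̄ = (47.28 + 47.13 + 47.27 + 47.02 + 47.25 + 47.23 + 47.32 + 47.24 + 47.37 + 47.24 + 47.18 + 47.42) / 12 = 566.9500 / 12 = 47.2458
CL = X̄̄ = 47.2458

47.246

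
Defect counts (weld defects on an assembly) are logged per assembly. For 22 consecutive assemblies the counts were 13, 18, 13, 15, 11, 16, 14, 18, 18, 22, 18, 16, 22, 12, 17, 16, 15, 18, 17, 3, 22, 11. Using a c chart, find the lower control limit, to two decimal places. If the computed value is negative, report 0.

c̄ = (13 + 18 + 13 + 15 + 11 + 16 + 14 + 18 + 18 + 22 + 18 + 16 + 22 + 12 + 17 + 16 + 15 + 18 + 17 + 3 + 22 + 11) / 22 = 345 / 22 = 15.6818
LCL = c̄ − 3√c̄ = 15.6818 − 3 × 3.9600 = 3.8017

3.80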